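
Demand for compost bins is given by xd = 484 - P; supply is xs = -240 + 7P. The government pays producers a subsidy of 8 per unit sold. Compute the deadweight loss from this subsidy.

Deadweight loss = 28

Pre-subsidy: 484 - P = -240 + 7P gives P* = 90.5, x* = 393.5.
With the subsidy, sellers receive Ps = Pb + 8 for each unit, where Pb is the price buyers pay.
Supply in terms of Pb becomes xs = -240 + 7(Pb + 8) = -184 + 7Pb. Setting this equal to demand: 484 - Pb = -184 + 7Pb, so Pb = 83.5.
Sellers receive Ps = 83.5 + 8 = 91.5; x' = 484 − 1·83.5 = 400.5.
The subsidy expands output by 400.5 − 393.5 = 7 past the efficient level; on those units the gap between marginal cost and willingness to pay runs from 0 up to 8.
DWL = ½ × 8 × 7 = 28.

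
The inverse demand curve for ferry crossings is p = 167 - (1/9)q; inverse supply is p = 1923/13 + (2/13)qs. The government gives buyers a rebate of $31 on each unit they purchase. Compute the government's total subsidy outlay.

Pre-subsidy: 167 - (1/9)q = 1923/13 + (2/13)q gives q* = 72 and p* = 159.
With the rebate, buyers effectively pay pb = ps − 31, where ps is the price sellers receive.
On the curves, pb = 167 - (1/9)q and ps = 1923/13 + (2/13)q; the wedge ps − pb = 31 gives 1923/13 + (2/13)q − (167 - (1/9)q) = 31, so q' = 189.
Then pb = 167 − (1/9)·189 = 146 and ps = 1923/13 + (2/13)·189 = 177.
Government outlay = subsidy × quantity = 31 × 189 = 5859.

Government cost = $5859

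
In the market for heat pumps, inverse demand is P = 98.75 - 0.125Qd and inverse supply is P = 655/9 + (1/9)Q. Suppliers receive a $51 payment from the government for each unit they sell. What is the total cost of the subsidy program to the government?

Government cost = $16626

Pre-subsidy: 98.75 - 0.125Q = 655/9 + (1/9)Q gives Q* = 110 and P* = 85.
With the subsidy, sellers receive Ps = Pb + 51 for each unit, where Pb is the price buyers pay.
On the curves, Pb = 98.75 - 0.125Q and Ps = 655/9 + (1/9)Q; the wedge Ps − Pb = 51 gives 655/9 + (1/9)Q − (98.75 - 0.125Q) = 51, so Q' = 326.
Then Pb = 98.75 − 0.125·326 = 58 and Ps = 655/9 + (1/9)·326 = 109.
Government outlay = subsidy × quantity = 51 × 326 = 16626.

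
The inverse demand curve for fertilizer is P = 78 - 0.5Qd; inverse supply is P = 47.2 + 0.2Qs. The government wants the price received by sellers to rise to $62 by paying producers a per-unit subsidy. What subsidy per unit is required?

At a seller price of 62, quantity supplied is -236 + 5·62 = 74.
Buyers absorb 74 only when they pay Pb = 78 − 0.5·74 = 41.
s = Ps − Pb = 62 − 41 = 21.

Required subsidy s = $21 per unit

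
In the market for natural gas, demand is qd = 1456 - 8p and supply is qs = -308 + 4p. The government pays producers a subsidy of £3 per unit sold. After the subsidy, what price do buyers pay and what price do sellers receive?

Buyers pay £146; sellers receive £149

Pre-subsidy: 1456 - 8p = -308 + 4p gives p* = 147, q* = 280.
With the subsidy, sellers receive ps = pb + 3 for each unit, where pb is the price buyers pay.
Supply in terms of pb becomes qs = -308 + 4(pb + 3) = -296 + 4pb. Setting this equal to demand: 1456 - 8pb = -296 + 4pb, so pb = 146.
Sellers receive ps = 146 + 3 = 149; q' = 1456 − 8·146 = 288.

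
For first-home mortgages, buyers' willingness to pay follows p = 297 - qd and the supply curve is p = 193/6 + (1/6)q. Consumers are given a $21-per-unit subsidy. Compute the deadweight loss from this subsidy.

Pre-subsidy: 297 - q = 193/6 + (1/6)q gives q* = 227 and p* = 70.
With the rebate, buyers effectively pay pb = ps − 21, where ps is the price sellers receive.
On the curves, pb = 297 - q and ps = 193/6 + (1/6)q; the wedge ps − pb = 21 gives 193/6 + (1/6)q − (297 - q) = 21, so q' = 245.
Then pb = 297 − 1·245 = 52 and ps = 193/6 + (1/6)·245 = 73.
The subsidy expands output by 245 − 227 = 18 past the efficient level; on those units the gap between marginal cost and willingness to pay runs from 0 up to 21.
DWL = ½ × 21 × 18 = 189.

Deadweight loss = $189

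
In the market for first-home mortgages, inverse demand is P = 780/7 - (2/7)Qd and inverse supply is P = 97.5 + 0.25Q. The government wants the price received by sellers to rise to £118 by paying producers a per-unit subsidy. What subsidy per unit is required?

Required subsidy s = £30 per unit

At a seller price of 118, quantity supplied is -390 + 4·118 = 82.
Buyers absorb 82 only when they pay Pb = 780/7 − (2/7)·82 = 88.
s = Ps − Pb = 118 − 88 = 30.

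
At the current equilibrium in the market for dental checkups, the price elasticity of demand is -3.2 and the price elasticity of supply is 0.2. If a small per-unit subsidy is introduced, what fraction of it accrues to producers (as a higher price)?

For a small subsidy around the equilibrium, the benefit split depends on the relative slopes, which at a point are proportional to the elasticities.
Buyer share = εs/(εs + |εd|) = 0.2/(0.2 + 3.2) = 1/17; seller share = |εd|/(εs + |εd|) = 16/17.
So producers capture 16/17 of the subsidy.

Producer share = 16/17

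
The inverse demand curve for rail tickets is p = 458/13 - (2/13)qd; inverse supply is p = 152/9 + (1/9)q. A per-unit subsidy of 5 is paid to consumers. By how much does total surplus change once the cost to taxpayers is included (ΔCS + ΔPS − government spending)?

Net change in total surplus = -2925/62

Pre-subsidy: 458/13 - (2/13)q = 152/9 + (1/9)q gives q* = 2146/31 and p* = 762/31.
With the rebate, buyers effectively pay pb = ps − 5, where ps is the price sellers receive.
On the curves, pb = 458/13 - (2/13)q and ps = 152/9 + (1/9)q; the wedge ps − pb = 5 gives 152/9 + (1/9)q − (458/13 - (2/13)q) = 5, so q' = 2731/31.
Then pb = 458/13 − (2/13)·(2731/31) = 672/31 and ps = 152/9 + (1/9)·(2731/31) = 827/31.
ΔCS = ½(2146/31 + 2731/31)(762/31 − 672/31) = 219465/961; ΔPS = ½(2146/31 + 2731/31)(827/31 − 762/31) = 317005/1922.
Government spending = 5 × 2731/31 = 13655/31.
Net change = 219465/961 + 317005/1922 − 13655/31 = -2925/62. The loss equals the DWL triangle ½·5·585/31.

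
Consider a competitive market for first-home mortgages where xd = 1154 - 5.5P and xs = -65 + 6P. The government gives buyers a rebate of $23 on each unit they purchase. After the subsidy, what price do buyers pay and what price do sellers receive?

Pre-subsidy: 1154 - 5.5P = -65 + 6P gives P* = 106, x* = 571.
With the rebate, buyers effectively pay Pb = Ps − 23, where Ps is the price sellers receive.
Demand in terms of Ps becomes xd = 1154 − 5.5(Ps − 23) = 1280.5 - 5.5Ps. Setting this equal to supply: 1280.5 - 5.5Ps = -65 + 6Ps, so Ps = 117.
Buyers pay Pb = 117 − 23 = 94; x' = -65 + 6·117 = 637.

Buyers pay $94; sellers receive $117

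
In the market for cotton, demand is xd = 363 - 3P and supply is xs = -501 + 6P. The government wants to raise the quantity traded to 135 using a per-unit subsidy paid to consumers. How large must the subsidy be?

At x = 135, invert demand for the buyer price: Pb = (363 − 135)/3 = 76; invert supply for the seller price: Ps = (135 − (-501))/6 = 106.
The subsidy must fill the gap: s = Ps − Pb = 106 − 76 = 30.

Required subsidy s = 30 per unit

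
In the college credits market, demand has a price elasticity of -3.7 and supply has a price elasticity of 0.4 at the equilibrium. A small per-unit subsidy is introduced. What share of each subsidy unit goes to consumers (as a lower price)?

Consumer share = 4/41

For a small subsidy around the equilibrium, the benefit split depends on the relative slopes, which at a point are proportional to the elasticities.
Buyer share = εs/(εs + |εd|) = 0.4/(0.4 + 3.7) = 4/41; seller share = |εd|/(εs + |εd|) = 37/41.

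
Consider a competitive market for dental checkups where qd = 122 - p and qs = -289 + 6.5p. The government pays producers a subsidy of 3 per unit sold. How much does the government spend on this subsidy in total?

Government cost = 209.4

Pre-subsidy: 122 - p = -289 + 6.5p gives p* = 54.8, q* = 67.2.
With the subsidy, sellers receive ps = pb + 3 for each unit, where pb is the price buyers pay.
Supply in terms of pb becomes qs = -289 + 6.5(pb + 3) = -269.5 + 6.5pb. Setting this equal to demand: 122 - pb = -269.5 + 6.5pb, so pb = 52.2.
Sellers receive ps = 52.2 + 3 = 55.2; q' = 122 − 1·52.2 = 69.8.
Government outlay = subsidy × quantity = 3 × 69.8 = 209.4.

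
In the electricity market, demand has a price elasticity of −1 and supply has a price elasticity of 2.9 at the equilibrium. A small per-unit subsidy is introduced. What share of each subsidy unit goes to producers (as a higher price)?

Producer share = 10/39

For a small subsidy around the equilibrium, the benefit split depends on the relative slopes, which at a point are proportional to the elasticities.
Buyer share = εs/(εs + |εd|) = 2.9/(2.9 + 1) = 29/39; seller share = |εd|/(εs + |εd|) = 10/39.
So producers capture 10/39 of the subsidy.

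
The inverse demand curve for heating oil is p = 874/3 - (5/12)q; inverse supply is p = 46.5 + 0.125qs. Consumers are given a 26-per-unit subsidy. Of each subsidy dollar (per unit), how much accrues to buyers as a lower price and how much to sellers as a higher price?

Pre-subsidy: 874/3 - (5/12)q = 46.5 + 0.125q gives q* = 452 and p* = 103.
With the rebate, buyers effectively pay pb = ps − 26, where ps is the price sellers receive.
On the curves, pb = 874/3 - (5/12)q and ps = 46.5 + 0.125q; the wedge ps − pb = 26 gives 46.5 + 0.125q − (874/3 - (5/12)q) = 26, so q' = 500.
Then pb = 874/3 − (5/12)·500 = 83 and ps = 46.5 + 0.125·500 = 109.
Buyers' price falls by p* − pb = 103 − 83 = 20; sellers' price rises by ps − p* = 109 − 103 = 6.

Buyers gain 20 per unit; sellers gain 6 per unit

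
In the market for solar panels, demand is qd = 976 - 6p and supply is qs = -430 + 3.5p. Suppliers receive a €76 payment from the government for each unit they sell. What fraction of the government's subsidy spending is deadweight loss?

Pre-subsidy: 976 - 6p = -430 + 3.5p gives p* = 148, q* = 88.
With the subsidy, sellers receive ps = pb + 76 for each unit, where pb is the price buyers pay.
Supply in terms of pb becomes qs = -430 + 3.5(pb + 76) = -164 + 3.5pb. Setting this equal to demand: 976 - 6pb = -164 + 3.5pb, so pb = 120.
Sellers receive ps = 120 + 76 = 196; q' = 976 − 6·120 = 256.
ΔCS = ½(88 + 256)(148 − 120) = 4816; ΔPS = ½(88 + 256)(196 − 148) = 8256.
Government spending = 76 × 256 = 19456.
DWL = ½ × 76 × (256 − 88) = 6384; fraction = 6384 / 19456 = 0.328125.

DWL / government spending = 0.328125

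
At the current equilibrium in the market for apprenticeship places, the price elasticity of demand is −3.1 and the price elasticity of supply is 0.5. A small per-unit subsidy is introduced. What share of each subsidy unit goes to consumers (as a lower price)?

Consumer share = 5/36

For a small subsidy around the equilibrium, the benefit split depends on the relative slopes, which at a point are proportional to the elasticities.
Buyer share = εs/(εs + |εd|) = 0.5/(0.5 + 3.1) = 5/36; seller share = |εd|/(εs + |εd|) = 31/36.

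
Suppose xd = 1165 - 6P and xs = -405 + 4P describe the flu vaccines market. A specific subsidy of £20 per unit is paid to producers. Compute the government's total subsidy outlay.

Pre-subsidy: 1165 - 6P = -405 + 4P gives P* = 157, x* = 223.
With the subsidy, sellers receive Ps = Pb + 20 for each unit, where Pb is the price buyers pay.
Supply in terms of Pb becomes xs = -405 + 4(Pb + 20) = -325 + 4Pb. Setting this equal to demand: 1165 - 6Pb = -325 + 4Pb, so Pb = 149.
Sellers receive Ps = 149 + 20 = 169; x' = 1165 − 6·149 = 271.
Government outlay = subsidy × quantity = 20 × 271 = 5420.

Government cost = £5420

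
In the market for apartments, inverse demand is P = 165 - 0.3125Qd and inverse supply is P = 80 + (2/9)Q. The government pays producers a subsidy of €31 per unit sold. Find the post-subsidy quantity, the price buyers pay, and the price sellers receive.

Pre-subsidy: 165 - 0.3125Q = 80 + (2/9)Q gives Q* = 12240/77 and P* = 8880/77.
With the subsidy, sellers receive Ps = Pb + 31 for each unit, where Pb is the price buyers pay.
On the curves, Pb = 165 - 0.3125Q and Ps = 80 + (2/9)Q; the wedge Ps − Pb = 31 gives 80 + (2/9)Q − (165 - 0.3125Q) = 31, so Q' = 16704/77.
Then Pb = 165 − 0.3125·(16704/77) = 7485/77 and Ps = 80 + (2/9)·(16704/77) = 9872/77.

Q' = 16704/77; buyers pay 7485/77; sellers receive 9872/77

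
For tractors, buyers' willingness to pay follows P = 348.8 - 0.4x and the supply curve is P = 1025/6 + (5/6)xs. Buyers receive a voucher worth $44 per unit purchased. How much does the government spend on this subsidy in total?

Pre-subsidy: 348.8 - 0.4x = 1025/6 + (5/6)x gives x* = 5339/37 and P* = 10770/37.
With the rebate, buyers effectively pay Pb = Ps − 44, where Ps is the price sellers receive.
On the curves, Pb = 348.8 - 0.4x and Ps = 1025/6 + (5/6)x; the wedge Ps − Pb = 44 gives 1025/6 + (5/6)x − (348.8 - 0.4x) = 44, so x' = 6659/37.
Then Pb = 348.8 − 0.4·(6659/37) = 10242/37 and Ps = 1025/6 + (5/6)·(6659/37) = 11870/37.
Government outlay = subsidy × quantity = 44 × 6659/37 = 292996/37.

Government cost = 292996/37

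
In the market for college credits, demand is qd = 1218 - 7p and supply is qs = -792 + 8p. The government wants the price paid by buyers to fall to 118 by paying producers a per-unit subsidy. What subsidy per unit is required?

At a buyer price of 118, quantity demanded is 1218 − 7·118 = 392.
Sellers supply 392 only when they receive ps with -792 + 8·ps = 392, i.e. ps = 148.
s = ps − pb = 148 − 118 = 30.

Required subsidy s = 30 per unit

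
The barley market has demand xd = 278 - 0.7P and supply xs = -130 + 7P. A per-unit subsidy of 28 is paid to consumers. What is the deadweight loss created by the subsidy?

Pre-subsidy: 278 - 0.7P = -130 + 7P gives P* = 4080/77, x* = 2650/11.
With the rebate, buyers effectively pay Pb = Ps − 28, where Ps is the price sellers receive.
Demand in terms of Ps becomes xd = 278 − 0.7(Ps − 28) = 297.6 - 0.7Ps. Setting this equal to supply: 297.6 - 0.7Ps = -130 + 7Ps, so Ps = 4276/77.
Buyers pay Pb = 4276/77 − 28 = 2120/77; x' = -130 + 7·(4276/77) = 2846/11.
The subsidy expands output by 2846/11 − 2650/11 = 196/11 past the efficient level; on those units the gap between marginal cost and willingness to pay runs from 0 up to 28.
DWL = ½ × 28 × 196/11 = 2744/11.

Deadweight loss = 2744/11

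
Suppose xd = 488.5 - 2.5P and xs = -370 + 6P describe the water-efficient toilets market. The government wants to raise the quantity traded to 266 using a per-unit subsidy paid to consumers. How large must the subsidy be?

Required subsidy s = 17 per unit

At x = 266, invert demand for the buyer price: Pb = (488.5 − 266)/2.5 = 89; invert supply for the seller price: Ps = (266 − (-370))/6 = 106.
The subsidy must fill the gap: s = Ps − Pb = 106 − 89 = 17.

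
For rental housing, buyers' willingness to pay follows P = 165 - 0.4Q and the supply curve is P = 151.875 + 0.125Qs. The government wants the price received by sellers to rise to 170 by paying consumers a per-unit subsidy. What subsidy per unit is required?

Required subsidy s = 63 per unit

At a seller price of 170, quantity supplied is -1215 + 8·170 = 145.
Buyers absorb 145 only when they pay Pb = 165 − 0.4·145 = 107.
s = Ps − Pb = 170 − 107 = 63.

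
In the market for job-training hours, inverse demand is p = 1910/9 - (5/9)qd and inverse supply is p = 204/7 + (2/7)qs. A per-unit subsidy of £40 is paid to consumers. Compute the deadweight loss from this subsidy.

Pre-subsidy: 1910/9 - (5/9)q = 204/7 + (2/7)q gives q* = 11534/53 and p* = 4840/53.
With the rebate, buyers effectively pay pb = ps − 40, where ps is the price sellers receive.
On the curves, pb = 1910/9 - (5/9)q and ps = 204/7 + (2/7)q; the wedge ps − pb = 40 gives 204/7 + (2/7)q − (1910/9 - (5/9)q) = 40, so q' = 14054/53.
Then pb = 1910/9 − (5/9)·(14054/53) = 3440/53 and ps = 204/7 + (2/7)·(14054/53) = 5560/53.
The subsidy expands output by 14054/53 − 11534/53 = 2520/53 past the efficient level; on those units the gap between marginal cost and willingness to pay runs from 0 up to 40.
DWL = ½ × 40 × 2520/53 = 50400/53.

Deadweight loss = 50400/53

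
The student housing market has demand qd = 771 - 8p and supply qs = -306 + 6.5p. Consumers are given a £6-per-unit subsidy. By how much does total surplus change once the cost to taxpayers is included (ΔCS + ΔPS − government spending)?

Net change in total surplus = -1872/29

Pre-subsidy: 771 - 8p = -306 + 6.5p gives p* = 2154/29, q* = 5127/29.
With the rebate, buyers effectively pay pb = ps − 6, where ps is the price sellers receive.
Demand in terms of ps becomes qd = 771 − 8(ps − 6) = 819 - 8ps. Setting this equal to supply: 819 - 8ps = -306 + 6.5ps, so ps = 2250/29.
Buyers pay pb = 2250/29 − 6 = 2076/29; q' = -306 + 6.5·(2250/29) = 5751/29.
ΔCS = ½(5127/29 + 5751/29)(2154/29 − 2076/29) = 424242/841; ΔPS = ½(5127/29 + 5751/29)(2250/29 − 2154/29) = 522144/841.
Government spending = 6 × 5751/29 = 34506/29.
Net change = 424242/841 + 522144/841 − 34506/29 = -1872/29. The loss equals the DWL triangle ½·6·624/29.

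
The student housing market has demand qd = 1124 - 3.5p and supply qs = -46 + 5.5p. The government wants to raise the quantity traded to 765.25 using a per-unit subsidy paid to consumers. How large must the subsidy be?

At q = 765.25, invert demand for the buyer price: pb = (1124 − 765.25)/3.5 = 102.5; invert supply for the seller price: ps = (765.25 − (-46))/5.5 = 147.5.
The subsidy must fill the gap: s = ps − pb = 147.5 − 102.5 = 45.

Required subsidy s = 45 per unit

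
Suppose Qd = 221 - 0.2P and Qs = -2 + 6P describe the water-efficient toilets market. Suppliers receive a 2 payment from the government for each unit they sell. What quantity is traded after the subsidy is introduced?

Q' = 6640/31

Pre-subsidy: 221 - 0.2P = -2 + 6P gives P* = 1115/31, Q* = 6628/31.
With the subsidy, sellers receive Ps = Pb + 2 for each unit, where Pb is the price buyers pay.
Supply in terms of Pb becomes Qs = -2 + 6(Pb + 2) = 10 + 6Pb. Setting this equal to demand: 221 - 0.2Pb = 10 + 6Pb, so Pb = 1055/31.
Sellers receive Ps = 1055/31 + 2 = 1117/31; Q' = 221 − 0.2·(1055/31) = 6640/31.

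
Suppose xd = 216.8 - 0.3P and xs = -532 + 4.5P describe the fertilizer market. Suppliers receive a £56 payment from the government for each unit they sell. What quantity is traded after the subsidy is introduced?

x' = 185.75

Pre-subsidy: 216.8 - 0.3P = -532 + 4.5P gives P* = 156, x* = 170.
With the subsidy, sellers receive Ps = Pb + 56 for each unit, where Pb is the price buyers pay.
Supply in terms of Pb becomes xs = -532 + 4.5(Pb + 56) = -280 + 4.5Pb. Setting this equal to demand: 216.8 - 0.3Pb = -280 + 4.5Pb, so Pb = 103.5.
Sellers receive Ps = 103.5 + 56 = 159.5; x' = 216.8 − 0.3·103.5 = 185.75.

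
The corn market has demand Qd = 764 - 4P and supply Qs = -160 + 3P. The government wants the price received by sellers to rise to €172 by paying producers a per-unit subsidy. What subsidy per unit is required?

Required subsidy s = €70 per unit

At a seller price of 172, quantity supplied is -160 + 3·172 = 356.
Buyers absorb 356 only when they pay Pb with 764 − 4·Pb = 356, i.e. Pb = 102.
s = Ps − Pb = 172 − 102 = 70.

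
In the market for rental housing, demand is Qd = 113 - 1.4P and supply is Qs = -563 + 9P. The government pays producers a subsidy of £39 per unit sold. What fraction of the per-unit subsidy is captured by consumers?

Pre-subsidy: 113 - 1.4P = -563 + 9P gives P* = 65, Q* = 22.
With the subsidy, sellers receive Ps = Pb + 39 for each unit, where Pb is the price buyers pay.
Supply in terms of Pb becomes Qs = -563 + 9(Pb + 39) = -212 + 9Pb. Setting this equal to demand: 113 - 1.4Pb = -212 + 9Pb, so Pb = 31.25.
Sellers receive Ps = 31.25 + 39 = 70.25; Q' = 113 − 1.4·31.25 = 69.25.
Buyers' price falls by P* − Pb = 65 − 31.25 = 33.75; sellers' price rises by Ps − P* = 70.25 − 65 = 5.25.
So consumers capture 33.75/39 = 45/52 of each unit of subsidy.

Consumer share = 45/52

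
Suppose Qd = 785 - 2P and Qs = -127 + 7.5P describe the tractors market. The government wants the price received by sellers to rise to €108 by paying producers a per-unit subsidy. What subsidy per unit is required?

At a seller price of 108, quantity supplied is -127 + 7.5·108 = 683.
Buyers absorb 683 only when they pay Pb with 785 − 2·Pb = 683, i.e. Pb = 51.
s = Ps − Pb = 108 − 51 = 57.

Required subsidy s = €57 per unit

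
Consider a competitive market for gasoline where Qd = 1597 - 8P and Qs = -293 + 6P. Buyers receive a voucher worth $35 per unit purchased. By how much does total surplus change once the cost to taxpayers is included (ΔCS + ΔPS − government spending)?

Net change in total surplus = -$2100

Pre-subsidy: 1597 - 8P = -293 + 6P gives P* = 135, Q* = 517.
With the rebate, buyers effectively pay Pb = Ps − 35, where Ps is the price sellers receive.
Demand in terms of Ps becomes Qd = 1597 − 8(Ps − 35) = 1877 - 8Ps. Setting this equal to supply: 1877 - 8Ps = -293 + 6Ps, so Ps = 155.
Buyers pay Pb = 155 − 35 = 120; Q' = -293 + 6·155 = 637.
ΔCS = ½(517 + 637)(135 − 120) = 8655; ΔPS = ½(517 + 637)(155 − 135) = 11540.
Government spending = 35 × 637 = 22295.
Net change = 8655 + 11540 − 22295 = -2100. The loss equals the DWL triangle ½·35·120.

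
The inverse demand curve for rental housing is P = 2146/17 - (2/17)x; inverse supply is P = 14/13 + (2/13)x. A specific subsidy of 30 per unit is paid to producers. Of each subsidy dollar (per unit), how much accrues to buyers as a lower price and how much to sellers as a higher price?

Pre-subsidy: 2146/17 - (2/17)x = 14/13 + (2/13)x gives x* = 461 and P* = 72.
With the subsidy, sellers receive Ps = Pb + 30 for each unit, where Pb is the price buyers pay.
On the curves, Pb = 2146/17 - (2/17)x and Ps = 14/13 + (2/13)x; the wedge Ps − Pb = 30 gives 14/13 + (2/13)x − (2146/17 - (2/17)x) = 30, so x' = 571.5.
Then Pb = 2146/17 − (2/17)·571.5 = 59 and Ps = 14/13 + (2/13)·571.5 = 89.
Buyers' price falls by P* − Pb = 72 − 59 = 13; sellers' price rises by Ps − P* = 89 − 72 = 17.

Buyers gain 13 per unit; sellers gain 17 per unit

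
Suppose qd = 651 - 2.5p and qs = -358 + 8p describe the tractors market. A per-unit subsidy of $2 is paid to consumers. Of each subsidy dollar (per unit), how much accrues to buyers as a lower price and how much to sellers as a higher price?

Buyers gain 32/21 per unit; sellers gain 10/21 per unit

Pre-subsidy: 651 - 2.5p = -358 + 8p gives p* = 2018/21, q* = 8626/21.
With the rebate, buyers effectively pay pb = ps − 2, where ps is the price sellers receive.
Demand in terms of ps becomes qd = 651 − 2.5(ps − 2) = 656 - 2.5ps. Setting this equal to supply: 656 - 2.5ps = -358 + 8ps, so ps = 676/7.
Buyers pay pb = 676/7 − 2 = 662/7; q' = -358 + 8·(676/7) = 2902/7.
Buyers' price falls by p* − pb = 2018/21 − 662/7 = 32/21; sellers' price rises by ps − p* = 676/7 − 2018/21 = 10/21.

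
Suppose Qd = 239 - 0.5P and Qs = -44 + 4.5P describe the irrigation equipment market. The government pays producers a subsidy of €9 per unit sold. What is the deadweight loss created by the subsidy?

Deadweight loss = €18.225

Pre-subsidy: 239 - 0.5P = -44 + 4.5P gives P* = 56.6, Q* = 210.7.
With the subsidy, sellers receive Ps = Pb + 9 for each unit, where Pb is the price buyers pay.
Supply in terms of Pb becomes Qs = -44 + 4.5(Pb + 9) = -3.5 + 4.5Pb. Setting this equal to demand: 239 - 0.5Pb = -3.5 + 4.5Pb, so Pb = 48.5.
Sellers receive Ps = 48.5 + 9 = 57.5; Q' = 239 − 0.5·48.5 = 214.75.
The subsidy expands output by 214.75 − 210.7 = 4.05 past the efficient level; on those units the gap between marginal cost and willingness to pay runs from 0 up to 9.
DWL = ½ × 9 × 4.05 = 18.225.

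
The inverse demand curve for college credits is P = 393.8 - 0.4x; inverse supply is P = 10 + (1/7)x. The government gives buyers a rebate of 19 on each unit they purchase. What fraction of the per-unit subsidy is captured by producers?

Producer share = 5/19

Pre-subsidy: 393.8 - 0.4x = 10 + (1/7)x gives x* = 707 and P* = 111.
With the rebate, buyers effectively pay Pb = Ps − 19, where Ps is the price sellers receive.
On the curves, Pb = 393.8 - 0.4x and Ps = 10 + (1/7)x; the wedge Ps − Pb = 19 gives 10 + (1/7)x − (393.8 - 0.4x) = 19, so x' = 742.
Then Pb = 393.8 − 0.4·742 = 97 and Ps = 10 + (1/7)·742 = 116.
Buyers' price falls by P* − Pb = 111 − 97 = 14; sellers' price rises by Ps − P* = 116 − 111 = 5.
So producers capture 5/19 = 5/19 of each unit of subsidy.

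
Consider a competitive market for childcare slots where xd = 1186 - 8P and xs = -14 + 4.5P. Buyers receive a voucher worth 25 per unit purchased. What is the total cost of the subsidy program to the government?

Government cost = 12250

Pre-subsidy: 1186 - 8P = -14 + 4.5P gives P* = 96, x* = 418.
With the rebate, buyers effectively pay Pb = Ps − 25, where Ps is the price sellers receive.
Demand in terms of Ps becomes xd = 1186 − 8(Ps − 25) = 1386 - 8Ps. Setting this equal to supply: 1386 - 8Ps = -14 + 4.5Ps, so Ps = 112.
Buyers pay Pb = 112 − 25 = 87; x' = -14 + 4.5·112 = 490.
Government outlay = subsidy × quantity = 25 × 490 = 12250.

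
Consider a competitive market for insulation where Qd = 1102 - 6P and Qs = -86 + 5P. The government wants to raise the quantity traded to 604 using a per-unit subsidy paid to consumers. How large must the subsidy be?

Required subsidy s = 55 per unit

At Q = 604, invert demand for the buyer price: Pb = (1102 − 604)/6 = 83; invert supply for the seller price: Ps = (604 − (-86))/5 = 138.
The subsidy must fill the gap: s = Ps − Pb = 138 − 83 = 55.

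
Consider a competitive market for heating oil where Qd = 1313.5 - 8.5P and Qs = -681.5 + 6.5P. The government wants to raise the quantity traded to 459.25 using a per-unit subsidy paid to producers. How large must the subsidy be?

At Q = 459.25, invert demand for the buyer price: Pb = (1313.5 − 459.25)/8.5 = 100.5; invert supply for the seller price: Ps = (459.25 − (-681.5))/6.5 = 175.5.
The subsidy must fill the gap: s = Ps − Pb = 175.5 − 100.5 = 75.

Required subsidy s = 75 per unit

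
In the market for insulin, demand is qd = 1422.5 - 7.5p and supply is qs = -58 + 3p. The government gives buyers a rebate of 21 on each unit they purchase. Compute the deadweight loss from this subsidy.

Pre-subsidy: 1422.5 - 7.5p = -58 + 3p gives p* = 141, q* = 365.
With the rebate, buyers effectively pay pb = ps − 21, where ps is the price sellers receive.
Demand in terms of ps becomes qd = 1422.5 − 7.5(ps − 21) = 1580 - 7.5ps. Setting this equal to supply: 1580 - 7.5ps = -58 + 3ps, so ps = 156.
Buyers pay pb = 156 − 21 = 135; q' = -58 + 3·156 = 410.
The subsidy expands output by 410 − 365 = 45 past the efficient level; on those units the gap between marginal cost and willingness to pay runs from 0 up to 21.
DWL = ½ × 21 × 45 = 472.5.

Deadweight loss = 472.5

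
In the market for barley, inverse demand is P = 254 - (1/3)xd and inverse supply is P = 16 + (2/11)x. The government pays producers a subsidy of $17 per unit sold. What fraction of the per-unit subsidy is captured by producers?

Pre-subsidy: 254 - (1/3)x = 16 + (2/11)x gives x* = 462 and P* = 100.
With the subsidy, sellers receive Ps = Pb + 17 for each unit, where Pb is the price buyers pay.
On the curves, Pb = 254 - (1/3)x and Ps = 16 + (2/11)x; the wedge Ps − Pb = 17 gives 16 + (2/11)x − (254 - (1/3)x) = 17, so x' = 495.
Then Pb = 254 − (1/3)·495 = 89 and Ps = 16 + (2/11)·495 = 106.
Buyers' price falls by P* − Pb = 100 − 89 = 11; sellers' price rises by Ps − P* = 106 − 100 = 6.
So producers capture 6/17 = 6/17 of each unit of subsidy.

Producer share = 6/17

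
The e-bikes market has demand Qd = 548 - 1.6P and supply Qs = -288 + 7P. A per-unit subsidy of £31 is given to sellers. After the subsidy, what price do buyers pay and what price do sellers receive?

Buyers pay 3095/43; sellers receive 4428/43

Pre-subsidy: 548 - 1.6P = -288 + 7P gives P* = 4180/43, Q* = 16876/43.
With the subsidy, sellers receive Ps = Pb + 31 for each unit, where Pb is the price buyers pay.
Supply in terms of Pb becomes Qs = -288 + 7(Pb + 31) = -71 + 7Pb. Setting this equal to demand: 548 - 1.6Pb = -71 + 7Pb, so Pb = 3095/43.
Sellers receive Ps = 3095/43 + 31 = 4428/43; Q' = 548 − 1.6·(3095/43) = 18612/43.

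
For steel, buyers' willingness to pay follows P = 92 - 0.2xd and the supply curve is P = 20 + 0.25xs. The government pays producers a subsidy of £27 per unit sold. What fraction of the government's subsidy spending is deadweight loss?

Pre-subsidy: 92 - 0.2x = 20 + 0.25x gives x* = 160 and P* = 60.
With the subsidy, sellers receive Ps = Pb + 27 for each unit, where Pb is the price buyers pay.
On the curves, Pb = 92 - 0.2x and Ps = 20 + 0.25x; the wedge Ps − Pb = 27 gives 20 + 0.25x − (92 - 0.2x) = 27, so x' = 220.
Then Pb = 92 − 0.2·220 = 48 and Ps = 20 + 0.25·220 = 75.
ΔCS = ½(160 + 220)(60 − 48) = 2280; ΔPS = ½(160 + 220)(75 − 60) = 2850.
Government spending = 27 × 220 = 5940.
DWL = ½ × 27 × (220 − 160) = 810; fraction = 810 / 5940 = 3/22.

DWL / government spending = 3/22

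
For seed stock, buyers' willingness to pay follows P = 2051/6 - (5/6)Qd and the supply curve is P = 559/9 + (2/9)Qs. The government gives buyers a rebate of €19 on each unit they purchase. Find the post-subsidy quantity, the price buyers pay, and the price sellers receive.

Pre-subsidy: 2051/6 - (5/6)Q = 559/9 + (2/9)Q gives Q* = 265 and P* = 121.
With the rebate, buyers effectively pay Pb = Ps − 19, where Ps is the price sellers receive.
On the curves, Pb = 2051/6 - (5/6)Q and Ps = 559/9 + (2/9)Q; the wedge Ps − Pb = 19 gives 559/9 + (2/9)Q − (2051/6 - (5/6)Q) = 19, so Q' = 283.
Then Pb = 2051/6 − (5/6)·283 = 106 and Ps = 559/9 + (2/9)·283 = 125.

Q' = 283; buyers pay €106; sellers receive €125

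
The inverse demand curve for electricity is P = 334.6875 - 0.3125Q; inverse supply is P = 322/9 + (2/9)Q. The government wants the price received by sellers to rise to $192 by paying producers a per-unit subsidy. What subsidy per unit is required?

Required subsidy s = $77 per unit

At a seller price of 192, quantity supplied is -161 + 4.5·192 = 703.
Buyers absorb 703 only when they pay Pb = 334.6875 − 0.3125·703 = 115.
s = Ps − Pb = 192 − 115 = 77.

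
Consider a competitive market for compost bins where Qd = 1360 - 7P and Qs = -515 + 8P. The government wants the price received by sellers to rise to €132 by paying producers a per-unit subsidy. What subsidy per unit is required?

Required subsidy s = €15 per unit

At a seller price of 132, quantity supplied is -515 + 8·132 = 541.
Buyers absorb 541 only when they pay Pb with 1360 − 7·Pb = 541, i.e. Pb = 117.
s = Ps − Pb = 132 − 117 = 15.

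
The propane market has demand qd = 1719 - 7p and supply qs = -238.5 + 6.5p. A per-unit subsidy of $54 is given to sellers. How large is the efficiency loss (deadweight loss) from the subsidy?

Deadweight loss = $4914

Pre-subsidy: 1719 - 7p = -238.5 + 6.5p gives p* = 145, q* = 704.
With the subsidy, sellers receive ps = pb + 54 for each unit, where pb is the price buyers pay.
Supply in terms of pb becomes qs = -238.5 + 6.5(pb + 54) = 112.5 + 6.5pb. Setting this equal to demand: 1719 - 7pb = 112.5 + 6.5pb, so pb = 119.
Sellers receive ps = 119 + 54 = 173; q' = 1719 − 7·119 = 886.
The subsidy expands output by 886 − 704 = 182 past the efficient level; on those units the gap between marginal cost and willingness to pay runs from 0 up to 54.
DWL = ½ × 54 × 182 = 4914.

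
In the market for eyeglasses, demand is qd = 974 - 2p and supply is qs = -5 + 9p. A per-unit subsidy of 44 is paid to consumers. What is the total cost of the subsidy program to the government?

Government cost = 38192

Pre-subsidy: 974 - 2p = -5 + 9p gives p* = 89, q* = 796.
With the rebate, buyers effectively pay pb = ps − 44, where ps is the price sellers receive.
Demand in terms of ps becomes qd = 974 − 2(ps − 44) = 1062 - 2ps. Setting this equal to supply: 1062 - 2ps = -5 + 9ps, so ps = 97.
Buyers pay pb = 97 − 44 = 53; q' = -5 + 9·97 = 868.
Government outlay = subsidy × quantity = 44 × 868 = 38192.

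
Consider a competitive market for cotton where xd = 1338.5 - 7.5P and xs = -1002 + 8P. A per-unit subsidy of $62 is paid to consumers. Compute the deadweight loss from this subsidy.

Deadweight loss = $7440

Pre-subsidy: 1338.5 - 7.5P = -1002 + 8P gives P* = 151, x* = 206.
With the rebate, buyers effectively pay Pb = Ps − 62, where Ps is the price sellers receive.
Demand in terms of Ps becomes xd = 1338.5 − 7.5(Ps − 62) = 1803.5 - 7.5Ps. Setting this equal to supply: 1803.5 - 7.5Ps = -1002 + 8Ps, so Ps = 181.
Buyers pay Pb = 181 − 62 = 119; x' = -1002 + 8·181 = 446.
The subsidy expands output by 446 − 206 = 240 past the efficient level; on those units the gap between marginal cost and willingness to pay runs from 0 up to 62.
DWL = ½ × 62 × 240 = 7440.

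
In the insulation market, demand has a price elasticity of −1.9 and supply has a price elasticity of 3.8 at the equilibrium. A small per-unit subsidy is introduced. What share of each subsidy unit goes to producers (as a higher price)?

Producer share = 1/3

For a small subsidy around the equilibrium, the benefit split depends on the relative slopes, which at a point are proportional to the elasticities.
Buyer share = εs/(εs + |εd|) = 3.8/(3.8 + 1.9) = 2/3; seller share = |εd|/(εs + |εd|) = 1/3.
So producers capture 1/3 of the subsidy.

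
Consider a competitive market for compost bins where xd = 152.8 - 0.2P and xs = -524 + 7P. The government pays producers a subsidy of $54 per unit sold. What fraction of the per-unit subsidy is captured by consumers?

Consumer share = 35/36

Pre-subsidy: 152.8 - 0.2P = -524 + 7P gives P* = 94, x* = 134.
With the subsidy, sellers receive Ps = Pb + 54 for each unit, where Pb is the price buyers pay.
Supply in terms of Pb becomes xs = -524 + 7(Pb + 54) = -146 + 7Pb. Setting this equal to demand: 152.8 - 0.2Pb = -146 + 7Pb, so Pb = 41.5.
Sellers receive Ps = 41.5 + 54 = 95.5; x' = 152.8 − 0.2·41.5 = 144.5.
Buyers' price falls by P* − Pb = 94 − 41.5 = 52.5; sellers' price rises by Ps − P* = 95.5 − 94 = 1.5.
So consumers capture 52.5/54 = 35/36 of each unit of subsidy.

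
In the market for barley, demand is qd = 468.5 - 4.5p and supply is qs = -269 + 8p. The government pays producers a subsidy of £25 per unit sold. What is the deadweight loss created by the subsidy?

Pre-subsidy: 468.5 - 4.5p = -269 + 8p gives p* = 59, q* = 203.
With the subsidy, sellers receive ps = pb + 25 for each unit, where pb is the price buyers pay.
Supply in terms of pb becomes qs = -269 + 8(pb + 25) = -69 + 8pb. Setting this equal to demand: 468.5 - 4.5pb = -69 + 8pb, so pb = 43.
Sellers receive ps = 43 + 25 = 68; q' = 468.5 − 4.5·43 = 275.
The subsidy expands output by 275 − 203 = 72 past the efficient level; on those units the gap between marginal cost and willingness to pay runs from 0 up to 25.
DWL = ½ × 25 × 72 = 900.

Deadweight loss = £900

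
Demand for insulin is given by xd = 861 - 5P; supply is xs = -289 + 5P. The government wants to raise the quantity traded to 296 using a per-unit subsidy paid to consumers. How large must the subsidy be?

Required subsidy s = 4 per unit

At x = 296, invert demand for the buyer price: Pb = (861 − 296)/5 = 113; invert supply for the seller price: Ps = (296 − (-289))/5 = 117.
The subsidy must fill the gap: s = Ps − Pb = 117 − 113 = 4.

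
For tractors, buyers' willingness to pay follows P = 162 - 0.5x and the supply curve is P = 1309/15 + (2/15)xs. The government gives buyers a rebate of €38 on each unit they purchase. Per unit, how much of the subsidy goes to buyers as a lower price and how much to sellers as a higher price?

Buyers gain €30 per unit; sellers gain €8 per unit

Pre-subsidy: 162 - 0.5x = 1309/15 + (2/15)x gives x* = 118 and P* = 103.
With the rebate, buyers effectively pay Pb = Ps − 38, where Ps is the price sellers receive.
On the curves, Pb = 162 - 0.5x and Ps = 1309/15 + (2/15)x; the wedge Ps − Pb = 38 gives 1309/15 + (2/15)x − (162 - 0.5x) = 38, so x' = 178.
Then Pb = 162 − 0.5·178 = 73 and Ps = 1309/15 + (2/15)·178 = 111.
Buyers' price falls by P* − Pb = 103 − 73 = 30; sellers' price rises by Ps − P* = 111 − 103 = 8.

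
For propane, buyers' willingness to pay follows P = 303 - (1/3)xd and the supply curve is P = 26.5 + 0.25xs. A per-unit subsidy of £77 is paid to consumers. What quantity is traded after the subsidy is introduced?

Pre-subsidy: 303 - (1/3)x = 26.5 + 0.25x gives x* = 474 and P* = 145.
With the rebate, buyers effectively pay Pb = Ps − 77, where Ps is the price sellers receive.
On the curves, Pb = 303 - (1/3)x and Ps = 26.5 + 0.25x; the wedge Ps − Pb = 77 gives 26.5 + 0.25x − (303 - (1/3)x) = 77, so x' = 606.
Then Pb = 303 − (1/3)·606 = 101 and Ps = 26.5 + 0.25·606 = 178.

x' = 606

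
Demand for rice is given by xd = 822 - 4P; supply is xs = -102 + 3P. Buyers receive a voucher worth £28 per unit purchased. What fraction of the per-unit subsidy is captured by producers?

Pre-subsidy: 822 - 4P = -102 + 3P gives P* = 132, x* = 294.
With the rebate, buyers effectively pay Pb = Ps − 28, where Ps is the price sellers receive.
Demand in terms of Ps becomes xd = 822 − 4(Ps − 28) = 934 - 4Ps. Setting this equal to supply: 934 - 4Ps = -102 + 3Ps, so Ps = 148.
Buyers pay Pb = 148 − 28 = 120; x' = -102 + 3·148 = 342.
Buyers' price falls by P* − Pb = 132 − 120 = 12; sellers' price rises by Ps − P* = 148 − 132 = 16.
So producers capture 16/28 = 4/7 of each unit of subsidy.

Producer share = 4/7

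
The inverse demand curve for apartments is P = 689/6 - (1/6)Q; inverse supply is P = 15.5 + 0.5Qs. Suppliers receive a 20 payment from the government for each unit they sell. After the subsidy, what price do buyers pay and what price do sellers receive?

Pre-subsidy: 689/6 - (1/6)Q = 15.5 + 0.5Q gives Q* = 149 and P* = 90.
With the subsidy, sellers receive Ps = Pb + 20 for each unit, where Pb is the price buyers pay.
On the curves, Pb = 689/6 - (1/6)Q and Ps = 15.5 + 0.5Q; the wedge Ps − Pb = 20 gives 15.5 + 0.5Q − (689/6 - (1/6)Q) = 20, so Q' = 179.
Then Pb = 689/6 − (1/6)·179 = 85 and Ps = 15.5 + 0.5·179 = 105.

Buyers pay 85; sellers receive 105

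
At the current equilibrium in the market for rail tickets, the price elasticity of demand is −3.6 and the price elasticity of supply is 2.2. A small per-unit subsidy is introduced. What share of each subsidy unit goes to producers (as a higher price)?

For a small subsidy around the equilibrium, the benefit split depends on the relative slopes, which at a point are proportional to the elasticities.
Buyer share = εs/(εs + |εd|) = 2.2/(2.2 + 3.6) = 11/29; seller share = |εd|/(εs + |εd|) = 18/29.
So producers capture 18/29 of the subsidy.

Producer share = 18/29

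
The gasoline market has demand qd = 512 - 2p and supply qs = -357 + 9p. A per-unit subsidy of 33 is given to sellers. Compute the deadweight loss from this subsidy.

Deadweight loss = 891

Pre-subsidy: 512 - 2p = -357 + 9p gives p* = 79, q* = 354.
With the subsidy, sellers receive ps = pb + 33 for each unit, where pb is the price buyers pay.
Supply in terms of pb becomes qs = -357 + 9(pb + 33) = -60 + 9pb. Setting this equal to demand: 512 - 2pb = -60 + 9pb, so pb = 52.
Sellers receive ps = 52 + 33 = 85; q' = 512 − 2·52 = 408.
The subsidy expands output by 408 − 354 = 54 past the efficient level; on those units the gap between marginal cost and willingness to pay runs from 0 up to 33.
DWL = ½ × 33 × 54 = 891.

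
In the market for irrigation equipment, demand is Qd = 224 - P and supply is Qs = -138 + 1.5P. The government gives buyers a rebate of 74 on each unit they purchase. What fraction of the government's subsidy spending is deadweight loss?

Pre-subsidy: 224 - P = -138 + 1.5P gives P* = 144.8, Q* = 79.2.
With the rebate, buyers effectively pay Pb = Ps − 74, where Ps is the price sellers receive.
Demand in terms of Ps becomes Qd = 224 − 1(Ps − 74) = 298 - Ps. Setting this equal to supply: 298 - Ps = -138 + 1.5Ps, so Ps = 174.4.
Buyers pay Pb = 174.4 − 74 = 100.4; Q' = -138 + 1.5·174.4 = 123.6.
ΔCS = ½(79.2 + 123.6)(144.8 − 100.4) = 4502.16; ΔPS = ½(79.2 + 123.6)(174.4 − 144.8) = 3001.44.
Government spending = 74 × 123.6 = 9146.4.
DWL = ½ × 74 × (123.6 − 79.2) = 1642.8; fraction = 1642.8 / 9146.4 = 37/206.

DWL / government spending = 37/206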